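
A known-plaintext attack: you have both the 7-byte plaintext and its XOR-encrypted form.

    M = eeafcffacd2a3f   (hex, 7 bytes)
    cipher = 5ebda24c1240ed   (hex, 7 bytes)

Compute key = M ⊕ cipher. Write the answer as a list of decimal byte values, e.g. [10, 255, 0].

Since cipher = M ⊕ key, XORing both sides with M gives key = M ⊕ cipher.
ee XOR 5e = b0
af XOR bd = 12
cf XOR a2 = 6d
fa XOR 4c = b6
cd XOR 12 = df
2a XOR 40 = 6a
3f XOR ed = d2

[176, 18, 109, 182, 223, 106, 210]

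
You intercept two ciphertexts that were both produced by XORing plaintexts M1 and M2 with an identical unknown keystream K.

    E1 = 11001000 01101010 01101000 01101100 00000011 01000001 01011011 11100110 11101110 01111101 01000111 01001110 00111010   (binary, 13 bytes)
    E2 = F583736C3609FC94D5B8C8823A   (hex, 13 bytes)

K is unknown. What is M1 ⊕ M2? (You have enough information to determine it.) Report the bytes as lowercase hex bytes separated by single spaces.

3d e9 1b 00 35 48 a7 72 3b c5 8f cc 00

E1 ⊕ E2 = (M1 ⊕ K) ⊕ (M2 ⊕ K) = M1 ⊕ M2 — the shared key cancels under XOR.
200 xor 245 =  61
106 xor 131 = 233
104 xor 115 =  27
108 xor 108 =   0
  3 xor  54 =  53
 65 xor   9 =  72
 91 xor 252 = 167
230 xor 148 = 114
238 xor 213 =  59
125 xor 184 = 197
 71 xor 200 = 143
 78 xor 130 = 204
 58 xor  58 =   0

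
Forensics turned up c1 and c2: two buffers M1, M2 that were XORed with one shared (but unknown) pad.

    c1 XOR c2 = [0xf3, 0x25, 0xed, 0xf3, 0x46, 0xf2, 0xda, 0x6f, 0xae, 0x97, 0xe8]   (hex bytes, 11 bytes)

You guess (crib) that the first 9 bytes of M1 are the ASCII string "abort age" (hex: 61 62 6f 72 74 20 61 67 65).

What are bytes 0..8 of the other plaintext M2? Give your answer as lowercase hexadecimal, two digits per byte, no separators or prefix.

9247828132d2bb08cb

Since c1 ⊕ c2 = M1 ⊕ M2, XORing with the guessed M1 bytes yields the corresponding M2 bytes: M2 = (c1 ⊕ c2) ⊕ M1.
243 xor  97 = 146
 37 xor  98 =  71
237 xor 111 = 130
243 xor 114 = 129
 70 xor 116 =  50
242 xor  32 = 210
218 xor  97 = 187
111 xor 103 =   8
174 xor 101 = 203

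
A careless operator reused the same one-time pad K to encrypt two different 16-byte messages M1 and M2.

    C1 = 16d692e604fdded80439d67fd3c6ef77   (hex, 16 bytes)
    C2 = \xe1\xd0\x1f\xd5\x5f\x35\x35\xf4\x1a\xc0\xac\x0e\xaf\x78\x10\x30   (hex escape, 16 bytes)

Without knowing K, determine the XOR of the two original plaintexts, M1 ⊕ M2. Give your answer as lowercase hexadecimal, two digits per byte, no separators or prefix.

C1 ⊕ C2 = (M1 ⊕ K) ⊕ (M2 ⊕ K) = M1 ⊕ M2 — the shared key cancels under XOR.
byte 0: 16 ⊕ e1 = f7
byte 1: d6 ⊕ d0 = 06
byte 2: 92 ⊕ 1f = 8d
byte 3: e6 ⊕ d5 = 33
byte 4: 04 ⊕ 5f = 5b
byte 5: fd ⊕ 35 = c8
byte 6: de ⊕ 35 = eb
byte 7: d8 ⊕ f4 = 2c
byte 8: 04 ⊕ 1a = 1e
byte 9: 39 ⊕ c0 = f9
byte 10: d6 ⊕ ac = 7a
byte 11: 7f ⊕ 0e = 71
byte 12: d3 ⊕ af = 7c
byte 13: c6 ⊕ 78 = be
byte 14: ef ⊕ 10 = ff
byte 15: 77 ⊕ 30 = 47

f7068d335bc8eb2c1ef97a717cbeff47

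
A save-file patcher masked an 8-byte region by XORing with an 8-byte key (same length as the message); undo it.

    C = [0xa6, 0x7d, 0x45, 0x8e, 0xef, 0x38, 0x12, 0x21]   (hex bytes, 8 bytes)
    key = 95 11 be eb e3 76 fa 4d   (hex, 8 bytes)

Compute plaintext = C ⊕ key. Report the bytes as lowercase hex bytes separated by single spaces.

XOR is its own inverse, so applying the key byte-wise gives the result directly.
byte 0: a6 XOR 95 = 33
byte 1: 7d XOR 11 = 6c
byte 2: 45 XOR be = fb
byte 3: 8e XOR eb = 65
byte 4: ef XOR e3 = 0c
byte 5: 38 XOR 76 = 4e
byte 6: 12 XOR fa = e8
byte 7: 21 XOR 4d = 6c

33 6c fb 65 0c 4e e8 6c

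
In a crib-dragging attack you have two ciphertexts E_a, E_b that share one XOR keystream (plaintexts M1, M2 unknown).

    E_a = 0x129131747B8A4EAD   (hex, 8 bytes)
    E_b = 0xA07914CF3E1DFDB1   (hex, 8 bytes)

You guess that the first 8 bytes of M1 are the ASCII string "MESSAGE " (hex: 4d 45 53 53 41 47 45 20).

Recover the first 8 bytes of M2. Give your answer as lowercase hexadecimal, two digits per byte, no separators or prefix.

ffad76e804d0f63c

First, E_a ⊕ E_b = (M1 ⊕ K) ⊕ (M2 ⊕ K) = M1 ⊕ M2, so the key drops out. Then M2 = (M1 ⊕ M2) ⊕ M1 over the first 8 bytes.
byte 0: (12 ⊕ a0) ⊕ 4d = b2 ⊕ 4d = ff
byte 1: (91 ⊕ 79) ⊕ 45 = e8 ⊕ 45 = ad
byte 2: (31 ⊕ 14) ⊕ 53 = 25 ⊕ 53 = 76
byte 3: (74 ⊕ cf) ⊕ 53 = bb ⊕ 53 = e8
byte 4: (7b ⊕ 3e) ⊕ 41 = 45 ⊕ 41 = 04
byte 5: (8a ⊕ 1d) ⊕ 47 = 97 ⊕ 47 = d0
byte 6: (4e ⊕ fd) ⊕ 45 = b3 ⊕ 45 = f6
byte 7: (ad ⊕ b1) ⊕ 20 = 1c ⊕ 20 = 3c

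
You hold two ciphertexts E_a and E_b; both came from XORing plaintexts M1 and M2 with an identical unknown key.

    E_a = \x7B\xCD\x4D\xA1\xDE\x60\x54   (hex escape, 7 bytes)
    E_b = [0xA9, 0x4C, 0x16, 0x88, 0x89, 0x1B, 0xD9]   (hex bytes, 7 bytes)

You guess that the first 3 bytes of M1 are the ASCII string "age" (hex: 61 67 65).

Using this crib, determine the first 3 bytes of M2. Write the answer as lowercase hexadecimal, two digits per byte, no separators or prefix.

b3e63e

First, E_a ⊕ E_b = (M1 ⊕ K) ⊕ (M2 ⊕ K) = M1 ⊕ M2, so the key drops out. Then M2 = (M1 ⊕ M2) ⊕ M1 over the first 3 bytes.
byte 0: (7b ⊕ a9) ⊕ 61 = d2 ⊕ 61 = b3
byte 1: (cd ⊕ 4c) ⊕ 67 = 81 ⊕ 67 = e6
byte 2: (4d ⊕ 16) ⊕ 65 = 5b ⊕ 65 = 3e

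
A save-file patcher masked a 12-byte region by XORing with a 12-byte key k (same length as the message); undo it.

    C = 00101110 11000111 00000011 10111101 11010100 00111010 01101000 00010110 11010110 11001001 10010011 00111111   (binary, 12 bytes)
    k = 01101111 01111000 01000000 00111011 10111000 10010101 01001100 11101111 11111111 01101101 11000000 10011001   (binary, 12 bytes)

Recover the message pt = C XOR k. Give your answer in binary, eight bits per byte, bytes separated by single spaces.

01000001 10111111 01000011 10000110 01101100 10101111 00100100 11111001 00101001 10100100 01010011 10100110

byte 0: 00101110 ^ 01101111 = 01000001
byte 1: 11000111 ^ 01111000 = 10111111
byte 2: 00000011 ^ 01000000 = 01000011
byte 3: 10111101 ^ 00111011 = 10000110
byte 4: 11010100 ^ 10111000 = 01101100
byte 5: 00111010 ^ 10010101 = 10101111
byte 6: 01101000 ^ 01001100 = 00100100
byte 7: 00010110 ^ 11101111 = 11111001
byte 8: 11010110 ^ 11111111 = 00101001
byte 9: 11001001 ^ 01101101 = 10100100
byte 10: 10010011 ^ 11000000 = 01010011
byte 11: 00111111 ^ 10011001 = 10100110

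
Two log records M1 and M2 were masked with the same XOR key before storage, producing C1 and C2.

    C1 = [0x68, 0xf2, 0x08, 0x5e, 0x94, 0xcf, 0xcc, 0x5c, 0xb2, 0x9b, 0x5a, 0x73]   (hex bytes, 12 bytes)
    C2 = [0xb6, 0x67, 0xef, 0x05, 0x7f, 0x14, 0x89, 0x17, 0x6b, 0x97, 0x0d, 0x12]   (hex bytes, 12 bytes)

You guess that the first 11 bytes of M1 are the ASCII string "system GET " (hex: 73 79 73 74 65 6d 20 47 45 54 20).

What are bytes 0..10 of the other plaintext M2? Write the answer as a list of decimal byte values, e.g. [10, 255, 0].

[173, 236, 148, 47, 142, 182, 101, 12, 156, 88, 119]

First, C1 ⊕ C2 = (M1 ⊕ K) ⊕ (M2 ⊕ K) = M1 ⊕ M2, so the key drops out. Then M2 = (M1 ⊕ M2) ⊕ M1 over the first 11 bytes.
byte 0: (68 ⊕ b6) ⊕ 73 = de ⊕ 73 = ad
byte 1: (f2 ⊕ 67) ⊕ 79 = 95 ⊕ 79 = ec
byte 2: (08 ⊕ ef) ⊕ 73 = e7 ⊕ 73 = 94
byte 3: (5e ⊕ 05) ⊕ 74 = 5b ⊕ 74 = 2f
byte 4: (94 ⊕ 7f) ⊕ 65 = eb ⊕ 65 = 8e
byte 5: (cf ⊕ 14) ⊕ 6d = db ⊕ 6d = b6
byte 6: (cc ⊕ 89) ⊕ 20 = 45 ⊕ 20 = 65
byte 7: (5c ⊕ 17) ⊕ 47 = 4b ⊕ 47 = 0c
byte 8: (b2 ⊕ 6b) ⊕ 45 = d9 ⊕ 45 = 9c
byte 9: (9b ⊕ 97) ⊕ 54 = 0c ⊕ 54 = 58
byte 10: (5a ⊕ 0d) ⊕ 20 = 57 ⊕ 20 = 77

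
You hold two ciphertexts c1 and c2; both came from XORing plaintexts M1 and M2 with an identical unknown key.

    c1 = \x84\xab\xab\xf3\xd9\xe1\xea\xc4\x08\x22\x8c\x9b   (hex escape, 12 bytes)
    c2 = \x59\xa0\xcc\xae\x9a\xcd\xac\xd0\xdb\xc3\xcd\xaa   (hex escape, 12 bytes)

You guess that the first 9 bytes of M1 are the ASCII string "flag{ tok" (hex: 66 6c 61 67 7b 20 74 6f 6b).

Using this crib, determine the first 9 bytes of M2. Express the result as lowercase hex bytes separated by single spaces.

First, c1 ⊕ c2 = (M1 ⊕ K) ⊕ (M2 ⊕ K) = M1 ⊕ M2, so the key drops out. Then M2 = (M1 ⊕ M2) ⊕ M1 over the first 9 bytes.
byte 0: (84 ⊕ 59) ⊕ 66 = dd ⊕ 66 = bb
byte 1: (ab ⊕ a0) ⊕ 6c = 0b ⊕ 6c = 67
byte 2: (ab ⊕ cc) ⊕ 61 = 67 ⊕ 61 = 06
byte 3: (f3 ⊕ ae) ⊕ 67 = 5d ⊕ 67 = 3a
byte 4: (d9 ⊕ 9a) ⊕ 7b = 43 ⊕ 7b = 38
byte 5: (e1 ⊕ cd) ⊕ 20 = 2c ⊕ 20 = 0c
byte 6: (ea ⊕ ac) ⊕ 74 = 46 ⊕ 74 = 32
byte 7: (c4 ⊕ d0) ⊕ 6f = 14 ⊕ 6f = 7b
byte 8: (08 ⊕ db) ⊕ 6b = d3 ⊕ 6b = b8

bb 67 06 3a 38 0c 32 7b b8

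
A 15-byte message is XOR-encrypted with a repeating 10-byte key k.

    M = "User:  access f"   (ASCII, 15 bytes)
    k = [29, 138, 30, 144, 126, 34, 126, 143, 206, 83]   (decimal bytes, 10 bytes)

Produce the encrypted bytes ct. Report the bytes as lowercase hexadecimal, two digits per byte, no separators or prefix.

48f97be244025eeead3078f96db018

The 10-byte key repeats, so the effective keystream is 1d 8a 1e 90 7e 22 7e 8f ce 53 1d 8a 1e 90 7e.
byte 0: 55 XOR 1d = 48
byte 1: 73 XOR 8a = f9
byte 2: 65 XOR 1e = 7b
byte 3: 72 XOR 90 = e2
byte 4: 3a XOR 7e = 44
byte 5: 20 XOR 22 = 02
byte 6: 20 XOR 7e = 5e
byte 7: 61 XOR 8f = ee
byte 8: 63 XOR ce = ad
byte 9: 63 XOR 53 = 30
byte 10: 65 XOR 1d = 78
byte 11: 73 XOR 8a = f9
byte 12: 73 XOR 1e = 6d
byte 13: 20 XOR 90 = b0
byte 14: 66 XOR 7e = 18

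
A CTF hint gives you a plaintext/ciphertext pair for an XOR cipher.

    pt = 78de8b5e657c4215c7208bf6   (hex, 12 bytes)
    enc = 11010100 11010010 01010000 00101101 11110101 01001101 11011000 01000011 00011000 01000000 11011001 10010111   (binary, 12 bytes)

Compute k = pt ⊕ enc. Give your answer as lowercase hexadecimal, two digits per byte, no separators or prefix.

ac0cdb7390319a56df605261

Since enc = pt ⊕ k, XORing both sides with pt gives k = pt ⊕ enc.
78 xor d4 = ac
de xor d2 = 0c
8b xor 50 = db
5e xor 2d = 73
65 xor f5 = 90
7c xor 4d = 31
42 xor d8 = 9a
15 xor 43 = 56
c7 xor 18 = df
20 xor 40 = 60
8b xor d9 = 52
f6 xor 97 = 61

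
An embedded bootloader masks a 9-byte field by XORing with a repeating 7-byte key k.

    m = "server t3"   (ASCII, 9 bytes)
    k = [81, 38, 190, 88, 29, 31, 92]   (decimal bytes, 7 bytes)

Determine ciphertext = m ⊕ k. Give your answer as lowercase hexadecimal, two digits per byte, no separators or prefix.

The 7-byte key repeats, so the effective keystream is 51 26 be 58 1d 1f 5c 51 26.
byte 0: 01110011 ^ 01010001 = 00100010
byte 1: 01100101 ^ 00100110 = 01000011
byte 2: 01110010 ^ 10111110 = 11001100
byte 3: 01110110 ^ 01011000 = 00101110
byte 4: 01100101 ^ 00011101 = 01111000
byte 5: 01110010 ^ 00011111 = 01101101
byte 6: 00100000 ^ 01011100 = 01111100
byte 7: 01110100 ^ 01010001 = 00100101
byte 8: 00110011 ^ 00100110 = 00010101

2243cc2e786d7c2515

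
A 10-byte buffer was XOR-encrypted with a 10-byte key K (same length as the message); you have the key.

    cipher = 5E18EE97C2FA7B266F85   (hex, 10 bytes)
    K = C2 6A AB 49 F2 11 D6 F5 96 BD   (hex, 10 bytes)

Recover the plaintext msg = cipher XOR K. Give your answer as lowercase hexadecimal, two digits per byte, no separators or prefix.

XOR is its own inverse, so applying the key byte-wise gives the result directly.
01011110 ^ 11000010 = 10011100
00011000 ^ 01101010 = 01110010
11101110 ^ 10101011 = 01000101
10010111 ^ 01001001 = 11011110
11000010 ^ 11110010 = 00110000
11111010 ^ 00010001 = 11101011
01111011 ^ 11010110 = 10101101
00100110 ^ 11110101 = 11010011
01101111 ^ 10010110 = 11111001
10000101 ^ 10111101 = 00111000

9c7245de30ebadd3f938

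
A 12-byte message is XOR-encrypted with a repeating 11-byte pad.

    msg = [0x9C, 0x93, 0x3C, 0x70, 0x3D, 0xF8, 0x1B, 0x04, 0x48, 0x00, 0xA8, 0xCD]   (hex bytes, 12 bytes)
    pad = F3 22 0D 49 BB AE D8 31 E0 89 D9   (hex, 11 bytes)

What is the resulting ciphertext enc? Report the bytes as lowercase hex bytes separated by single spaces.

The 11-byte key repeats, so the effective keystream is f3 22 0d 49 bb ae d8 31 e0 89 d9 f3.
byte 0: 9c xor f3 = 6f
byte 1: 93 xor 22 = b1
byte 2: 3c xor 0d = 31
byte 3: 70 xor 49 = 39
byte 4: 3d xor bb = 86
byte 5: f8 xor ae = 56
byte 6: 1b xor d8 = c3
byte 7: 04 xor 31 = 35
byte 8: 48 xor e0 = a8
byte 9: 00 xor 89 = 89
byte 10: a8 xor d9 = 71
byte 11: cd xor f3 = 3e

6f b1 31 39 86 56 c3 35 a8 89 71 3e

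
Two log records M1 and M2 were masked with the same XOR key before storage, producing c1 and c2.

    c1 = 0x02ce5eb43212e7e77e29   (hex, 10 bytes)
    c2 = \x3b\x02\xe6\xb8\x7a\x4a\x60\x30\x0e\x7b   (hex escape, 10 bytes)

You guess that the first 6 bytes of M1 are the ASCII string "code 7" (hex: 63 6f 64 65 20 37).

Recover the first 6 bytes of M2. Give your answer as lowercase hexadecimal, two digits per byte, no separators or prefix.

First, c1 ⊕ c2 = (M1 ⊕ K) ⊕ (M2 ⊕ K) = M1 ⊕ M2, so the key drops out. Then M2 = (M1 ⊕ M2) ⊕ M1 over the first 6 bytes.
byte 0: (02 xor 3b) xor 63 = 39 xor 63 = 5a
byte 1: (ce xor 02) xor 6f = cc xor 6f = a3
byte 2: (5e xor e6) xor 64 = b8 xor 64 = dc
byte 3: (b4 xor b8) xor 65 = 0c xor 65 = 69
byte 4: (32 xor 7a) xor 20 = 48 xor 20 = 68
byte 5: (12 xor 4a) xor 37 = 58 xor 37 = 6f

5aa3dc69686f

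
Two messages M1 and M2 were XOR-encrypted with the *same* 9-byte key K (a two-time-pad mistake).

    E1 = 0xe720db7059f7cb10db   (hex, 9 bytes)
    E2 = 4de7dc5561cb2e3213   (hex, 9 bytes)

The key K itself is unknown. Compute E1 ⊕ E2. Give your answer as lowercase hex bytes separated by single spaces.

aa c7 07 25 38 3c e5 22 c8

E1 ⊕ E2 = (M1 ⊕ K) ⊕ (M2 ⊕ K) = M1 ⊕ M2 — the shared key cancels under XOR.
e7 XOR 4d = aa
20 XOR e7 = c7
db XOR dc = 07
70 XOR 55 = 25
59 XOR 61 = 38
f7 XOR cb = 3c
cb XOR 2e = e5
10 XOR 32 = 22
db XOR 13 = c8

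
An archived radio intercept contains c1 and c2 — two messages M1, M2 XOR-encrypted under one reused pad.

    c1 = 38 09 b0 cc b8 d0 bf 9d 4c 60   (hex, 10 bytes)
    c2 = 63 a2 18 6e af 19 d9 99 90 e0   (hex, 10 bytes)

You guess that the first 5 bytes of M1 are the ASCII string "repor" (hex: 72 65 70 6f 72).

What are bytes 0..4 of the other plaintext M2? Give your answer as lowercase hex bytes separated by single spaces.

29 ce d8 cd 65

First, c1 ⊕ c2 = (M1 ⊕ K) ⊕ (M2 ⊕ K) = M1 ⊕ M2, so the key drops out. Then M2 = (M1 ⊕ M2) ⊕ M1 over the first 5 bytes.
byte 0: (38 ⊕ 63) ⊕ 72 = 5b ⊕ 72 = 29
byte 1: (09 ⊕ a2) ⊕ 65 = ab ⊕ 65 = ce
byte 2: (b0 ⊕ 18) ⊕ 70 = a8 ⊕ 70 = d8
byte 3: (cc ⊕ 6e) ⊕ 6f = a2 ⊕ 6f = cd
byte 4: (b8 ⊕ af) ⊕ 72 = 17 ⊕ 72 = 65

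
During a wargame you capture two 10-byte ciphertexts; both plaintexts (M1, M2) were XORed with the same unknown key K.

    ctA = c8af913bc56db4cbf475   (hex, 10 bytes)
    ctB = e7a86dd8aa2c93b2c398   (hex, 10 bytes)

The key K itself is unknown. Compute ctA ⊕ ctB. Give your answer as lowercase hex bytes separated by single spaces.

ctA ⊕ ctB = (M1 ⊕ K) ⊕ (M2 ⊕ K) = M1 ⊕ M2 — the shared key cancels under XOR.
byte 0: c8 ^ e7 = 2f
byte 1: af ^ a8 = 07
byte 2: 91 ^ 6d = fc
byte 3: 3b ^ d8 = e3
byte 4: c5 ^ aa = 6f
byte 5: 6d ^ 2c = 41
byte 6: b4 ^ 93 = 27
byte 7: cb ^ b2 = 79
byte 8: f4 ^ c3 = 37
byte 9: 75 ^ 98 = ed

2f 07 fc e3 6f 41 27 79 37 ed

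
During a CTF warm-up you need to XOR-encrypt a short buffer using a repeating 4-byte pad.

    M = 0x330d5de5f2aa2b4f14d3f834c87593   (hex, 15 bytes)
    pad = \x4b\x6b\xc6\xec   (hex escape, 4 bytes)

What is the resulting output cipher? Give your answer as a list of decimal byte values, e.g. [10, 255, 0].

The 4-byte key repeats, so the effective keystream is 4b 6b c6 ec 4b 6b c6 ec 4b 6b c6 ec 4b 6b c6.
byte 0: 33 ⊕ 4b = 78
byte 1: 0d ⊕ 6b = 66
byte 2: 5d ⊕ c6 = 9b
byte 3: e5 ⊕ ec = 09
byte 4: f2 ⊕ 4b = b9
byte 5: aa ⊕ 6b = c1
byte 6: 2b ⊕ c6 = ed
byte 7: 4f ⊕ ec = a3
byte 8: 14 ⊕ 4b = 5f
byte 9: d3 ⊕ 6b = b8
byte 10: f8 ⊕ c6 = 3e
byte 11: 34 ⊕ ec = d8
byte 12: c8 ⊕ 4b = 83
byte 13: 75 ⊕ 6b = 1e
byte 14: 93 ⊕ c6 = 55

[120, 102, 155, 9, 185, 193, 237, 163, 95, 184, 62, 216, 131, 30, 85]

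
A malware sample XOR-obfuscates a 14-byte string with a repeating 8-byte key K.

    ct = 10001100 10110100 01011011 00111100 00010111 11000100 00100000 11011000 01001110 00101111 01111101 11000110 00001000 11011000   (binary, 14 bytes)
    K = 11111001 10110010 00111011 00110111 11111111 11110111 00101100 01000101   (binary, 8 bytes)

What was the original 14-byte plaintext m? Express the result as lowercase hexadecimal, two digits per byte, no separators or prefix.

The 8-byte key repeats, so the effective keystream is f9 b2 3b 37 ff f7 2c 45 f9 b2 3b 37 ff f7.
byte 0: 8c ⊕ f9 = 75
byte 1: b4 ⊕ b2 = 06
byte 2: 5b ⊕ 3b = 60
byte 3: 3c ⊕ 37 = 0b
byte 4: 17 ⊕ ff = e8
byte 5: c4 ⊕ f7 = 33
byte 6: 20 ⊕ 2c = 0c
byte 7: d8 ⊕ 45 = 9d
byte 8: 4e ⊕ f9 = b7
byte 9: 2f ⊕ b2 = 9d
byte 10: 7d ⊕ 3b = 46
byte 11: c6 ⊕ 37 = f1
byte 12: 08 ⊕ ff = f7
byte 13: d8 ⊕ f7 = 2f

7506600be8330c9db79d46f1f72f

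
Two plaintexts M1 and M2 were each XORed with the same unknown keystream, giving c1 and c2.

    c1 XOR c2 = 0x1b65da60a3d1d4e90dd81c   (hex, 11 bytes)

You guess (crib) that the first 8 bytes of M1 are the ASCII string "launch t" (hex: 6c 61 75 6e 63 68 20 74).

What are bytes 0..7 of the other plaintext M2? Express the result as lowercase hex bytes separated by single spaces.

77 04 af 0e c0 b9 f4 9d

Since c1 ⊕ c2 = M1 ⊕ M2, XORing with the guessed M1 bytes yields the corresponding M2 bytes: M2 = (c1 ⊕ c2) ⊕ M1.
00011011 xor 01101100 = 01110111
01100101 xor 01100001 = 00000100
11011010 xor 01110101 = 10101111
01100000 xor 01101110 = 00001110
10100011 xor 01100011 = 11000000
11010001 xor 01101000 = 10111001
11010100 xor 00100000 = 11110100
11101001 xor 01110100 = 10011101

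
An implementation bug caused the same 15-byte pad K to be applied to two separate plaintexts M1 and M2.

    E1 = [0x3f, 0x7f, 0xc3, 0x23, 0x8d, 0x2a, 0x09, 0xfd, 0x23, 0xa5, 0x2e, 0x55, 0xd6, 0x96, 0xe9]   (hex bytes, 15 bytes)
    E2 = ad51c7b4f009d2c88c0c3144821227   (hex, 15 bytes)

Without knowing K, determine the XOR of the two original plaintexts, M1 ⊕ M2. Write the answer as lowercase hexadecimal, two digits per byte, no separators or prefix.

E1 ⊕ E2 = (M1 ⊕ K) ⊕ (M2 ⊕ K) = M1 ⊕ M2 — the shared key cancels under XOR.
 63 ^ 173 = 146
127 ^  81 =  46
195 ^ 199 =   4
 35 ^ 180 = 151
141 ^ 240 = 125
 42 ^   9 =  35
  9 ^ 210 = 219
253 ^ 200 =  53
 35 ^ 140 = 175
165 ^  12 = 169
 46 ^  49 =  31
 85 ^  68 =  17
214 ^ 130 =  84
150 ^  18 = 132
233 ^  39 = 206

922e04977d23db35afa91f115484ce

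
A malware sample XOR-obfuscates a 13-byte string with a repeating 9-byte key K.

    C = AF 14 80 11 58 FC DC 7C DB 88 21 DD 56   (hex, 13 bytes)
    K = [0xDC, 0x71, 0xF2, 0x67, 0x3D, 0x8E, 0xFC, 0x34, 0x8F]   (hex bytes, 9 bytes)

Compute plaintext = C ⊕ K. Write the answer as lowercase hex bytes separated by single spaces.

The 9-byte key repeats, so the effective keystream is dc 71 f2 67 3d 8e fc 34 8f dc 71 f2 67.
byte 0: 175 ^ 220 = 115
byte 1:  20 ^ 113 = 101
byte 2: 128 ^ 242 = 114
byte 3:  17 ^ 103 = 118
byte 4:  88 ^  61 = 101
byte 5: 252 ^ 142 = 114
byte 6: 220 ^ 252 =  32
byte 7: 124 ^  52 =  72
byte 8: 219 ^ 143 =  84
byte 9: 136 ^ 220 =  84
byte 10:  33 ^ 113 =  80
byte 11: 221 ^ 242 =  47
byte 12:  86 ^ 103 =  49

73 65 72 76 65 72 20 48 54 54 50 2f 31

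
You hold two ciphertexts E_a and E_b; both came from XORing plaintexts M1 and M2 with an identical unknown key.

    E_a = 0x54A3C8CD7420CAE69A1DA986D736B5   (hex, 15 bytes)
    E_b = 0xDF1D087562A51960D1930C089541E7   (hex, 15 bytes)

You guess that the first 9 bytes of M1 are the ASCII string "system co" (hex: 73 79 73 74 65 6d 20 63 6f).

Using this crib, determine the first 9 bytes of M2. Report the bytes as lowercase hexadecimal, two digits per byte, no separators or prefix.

f8c7b3cc73e8f3e524

First, E_a ⊕ E_b = (M1 ⊕ K) ⊕ (M2 ⊕ K) = M1 ⊕ M2, so the key drops out. Then M2 = (M1 ⊕ M2) ⊕ M1 over the first 9 bytes.
byte 0: (54 ^ df) ^ 73 = 8b ^ 73 = f8
byte 1: (a3 ^ 1d) ^ 79 = be ^ 79 = c7
byte 2: (c8 ^ 08) ^ 73 = c0 ^ 73 = b3
byte 3: (cd ^ 75) ^ 74 = b8 ^ 74 = cc
byte 4: (74 ^ 62) ^ 65 = 16 ^ 65 = 73
byte 5: (20 ^ a5) ^ 6d = 85 ^ 6d = e8
byte 6: (ca ^ 19) ^ 20 = d3 ^ 20 = f3
byte 7: (e6 ^ 60) ^ 63 = 86 ^ 63 = e5
byte 8: (9a ^ d1) ^ 6f = 4b ^ 6f = 24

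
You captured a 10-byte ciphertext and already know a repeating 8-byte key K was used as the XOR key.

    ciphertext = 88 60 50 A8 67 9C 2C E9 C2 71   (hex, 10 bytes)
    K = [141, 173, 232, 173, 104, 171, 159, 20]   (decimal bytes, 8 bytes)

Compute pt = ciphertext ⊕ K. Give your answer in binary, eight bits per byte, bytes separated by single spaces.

00000101 11001101 10111000 00000101 00001111 00110111 10110011 11111101 01001111 11011100

The 8-byte key repeats, so the effective keystream is 8d ad e8 ad 68 ab 9f 14 8d ad.
byte 0: 88 xor 8d = 05
byte 1: 60 xor ad = cd
byte 2: 50 xor e8 = b8
byte 3: a8 xor ad = 05
byte 4: 67 xor 68 = 0f
byte 5: 9c xor ab = 37
byte 6: 2c xor 9f = b3
byte 7: e9 xor 14 = fd
byte 8: c2 xor 8d = 4f
byte 9: 71 xor ad = dc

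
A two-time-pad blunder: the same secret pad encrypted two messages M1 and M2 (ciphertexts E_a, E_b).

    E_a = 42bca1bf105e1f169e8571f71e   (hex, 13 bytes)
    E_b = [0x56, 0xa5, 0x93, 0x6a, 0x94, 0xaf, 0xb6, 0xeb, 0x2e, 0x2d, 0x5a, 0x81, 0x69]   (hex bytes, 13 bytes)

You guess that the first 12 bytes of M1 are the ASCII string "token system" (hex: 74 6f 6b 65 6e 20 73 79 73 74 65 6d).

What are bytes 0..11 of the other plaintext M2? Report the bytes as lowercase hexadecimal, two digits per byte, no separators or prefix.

First, E_a ⊕ E_b = (M1 ⊕ K) ⊕ (M2 ⊕ K) = M1 ⊕ M2, so the key drops out. Then M2 = (M1 ⊕ M2) ⊕ M1 over the first 12 bytes.
byte 0: (42 ⊕ 56) ⊕ 74 = 14 ⊕ 74 = 60
byte 1: (bc ⊕ a5) ⊕ 6f = 19 ⊕ 6f = 76
byte 2: (a1 ⊕ 93) ⊕ 6b = 32 ⊕ 6b = 59
byte 3: (bf ⊕ 6a) ⊕ 65 = d5 ⊕ 65 = b0
byte 4: (10 ⊕ 94) ⊕ 6e = 84 ⊕ 6e = ea
byte 5: (5e ⊕ af) ⊕ 20 = f1 ⊕ 20 = d1
byte 6: (1f ⊕ b6) ⊕ 73 = a9 ⊕ 73 = da
byte 7: (16 ⊕ eb) ⊕ 79 = fd ⊕ 79 = 84
byte 8: (9e ⊕ 2e) ⊕ 73 = b0 ⊕ 73 = c3
byte 9: (85 ⊕ 2d) ⊕ 74 = a8 ⊕ 74 = dc
byte 10: (71 ⊕ 5a) ⊕ 65 = 2b ⊕ 65 = 4e
byte 11: (f7 ⊕ 81) ⊕ 6d = 76 ⊕ 6d = 1b

607659b0ead1da84c3dc4e1b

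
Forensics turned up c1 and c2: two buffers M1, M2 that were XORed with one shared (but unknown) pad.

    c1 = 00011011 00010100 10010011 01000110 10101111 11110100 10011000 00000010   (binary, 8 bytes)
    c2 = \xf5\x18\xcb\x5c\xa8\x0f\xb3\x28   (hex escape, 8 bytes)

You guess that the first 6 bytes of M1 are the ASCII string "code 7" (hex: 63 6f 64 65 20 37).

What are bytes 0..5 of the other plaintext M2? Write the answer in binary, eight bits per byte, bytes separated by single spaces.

10001101 01100011 00111100 01111111 00100111 11001100

First, c1 ⊕ c2 = (M1 ⊕ K) ⊕ (M2 ⊕ K) = M1 ⊕ M2, so the key drops out. Then M2 = (M1 ⊕ M2) ⊕ M1 over the first 6 bytes.
byte 0: (1b ⊕ f5) ⊕ 63 = ee ⊕ 63 = 8d
byte 1: (14 ⊕ 18) ⊕ 6f = 0c ⊕ 6f = 63
byte 2: (93 ⊕ cb) ⊕ 64 = 58 ⊕ 64 = 3c
byte 3: (46 ⊕ 5c) ⊕ 65 = 1a ⊕ 65 = 7f
byte 4: (af ⊕ a8) ⊕ 20 = 07 ⊕ 20 = 27
byte 5: (f4 ⊕ 0f) ⊕ 37 = fb ⊕ 37 = cc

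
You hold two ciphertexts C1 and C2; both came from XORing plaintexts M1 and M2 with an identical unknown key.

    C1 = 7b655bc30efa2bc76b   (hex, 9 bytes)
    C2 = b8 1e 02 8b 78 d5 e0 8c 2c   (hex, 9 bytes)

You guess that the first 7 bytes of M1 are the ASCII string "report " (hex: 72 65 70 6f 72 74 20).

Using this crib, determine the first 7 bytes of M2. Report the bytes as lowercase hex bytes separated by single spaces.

First, C1 ⊕ C2 = (M1 ⊕ K) ⊕ (M2 ⊕ K) = M1 ⊕ M2, so the key drops out. Then M2 = (M1 ⊕ M2) ⊕ M1 over the first 7 bytes.
byte 0: (7b XOR b8) XOR 72 = c3 XOR 72 = b1
byte 1: (65 XOR 1e) XOR 65 = 7b XOR 65 = 1e
byte 2: (5b XOR 02) XOR 70 = 59 XOR 70 = 29
byte 3: (c3 XOR 8b) XOR 6f = 48 XOR 6f = 27
byte 4: (0e XOR 78) XOR 72 = 76 XOR 72 = 04
byte 5: (fa XOR d5) XOR 74 = 2f XOR 74 = 5b
byte 6: (2b XOR e0) XOR 20 = cb XOR 20 = eb

b1 1e 29 27 04 5b eb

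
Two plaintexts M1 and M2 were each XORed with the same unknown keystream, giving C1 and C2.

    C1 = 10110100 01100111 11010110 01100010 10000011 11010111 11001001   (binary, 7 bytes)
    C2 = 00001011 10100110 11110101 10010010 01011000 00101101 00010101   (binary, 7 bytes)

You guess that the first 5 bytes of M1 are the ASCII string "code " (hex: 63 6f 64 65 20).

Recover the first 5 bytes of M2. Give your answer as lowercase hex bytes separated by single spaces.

dc ae 47 95 fb

First, C1 ⊕ C2 = (M1 ⊕ K) ⊕ (M2 ⊕ K) = M1 ⊕ M2, so the key drops out. Then M2 = (M1 ⊕ M2) ⊕ M1 over the first 5 bytes.
byte 0: (b4 XOR 0b) XOR 63 = bf XOR 63 = dc
byte 1: (67 XOR a6) XOR 6f = c1 XOR 6f = ae
byte 2: (d6 XOR f5) XOR 64 = 23 XOR 64 = 47
byte 3: (62 XOR 92) XOR 65 = f0 XOR 65 = 95
byte 4: (83 XOR 58) XOR 20 = db XOR 20 = fb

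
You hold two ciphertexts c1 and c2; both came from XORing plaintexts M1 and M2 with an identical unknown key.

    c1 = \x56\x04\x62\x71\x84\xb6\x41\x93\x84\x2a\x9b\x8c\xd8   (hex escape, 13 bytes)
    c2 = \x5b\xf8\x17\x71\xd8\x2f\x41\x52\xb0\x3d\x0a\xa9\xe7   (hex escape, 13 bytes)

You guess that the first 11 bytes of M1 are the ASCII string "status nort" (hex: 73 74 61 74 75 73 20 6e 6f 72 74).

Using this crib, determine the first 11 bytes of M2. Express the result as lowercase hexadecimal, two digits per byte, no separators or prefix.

7e88147429ea20af5b65e5

First, c1 ⊕ c2 = (M1 ⊕ K) ⊕ (M2 ⊕ K) = M1 ⊕ M2, so the key drops out. Then M2 = (M1 ⊕ M2) ⊕ M1 over the first 11 bytes.
byte 0: (56 ^ 5b) ^ 73 = 0d ^ 73 = 7e
byte 1: (04 ^ f8) ^ 74 = fc ^ 74 = 88
byte 2: (62 ^ 17) ^ 61 = 75 ^ 61 = 14
byte 3: (71 ^ 71) ^ 74 = 00 ^ 74 = 74
byte 4: (84 ^ d8) ^ 75 = 5c ^ 75 = 29
byte 5: (b6 ^ 2f) ^ 73 = 99 ^ 73 = ea
byte 6: (41 ^ 41) ^ 20 = 00 ^ 20 = 20
byte 7: (93 ^ 52) ^ 6e = c1 ^ 6e = af
byte 8: (84 ^ b0) ^ 6f = 34 ^ 6f = 5b
byte 9: (2a ^ 3d) ^ 72 = 17 ^ 72 = 65
byte 10: (9b ^ 0a) ^ 74 = 91 ^ 74 = e5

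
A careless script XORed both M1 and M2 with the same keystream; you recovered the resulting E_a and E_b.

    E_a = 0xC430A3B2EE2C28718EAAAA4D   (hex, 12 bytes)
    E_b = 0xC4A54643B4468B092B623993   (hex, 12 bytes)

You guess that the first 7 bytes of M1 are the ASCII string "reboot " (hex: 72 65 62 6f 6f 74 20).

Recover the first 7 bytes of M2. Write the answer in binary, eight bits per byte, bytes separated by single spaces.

01110010 11110000 10000111 10011110 00110101 00011110 10000011

First, E_a ⊕ E_b = (M1 ⊕ K) ⊕ (M2 ⊕ K) = M1 ⊕ M2, so the key drops out. Then M2 = (M1 ⊕ M2) ⊕ M1 over the first 7 bytes.
byte 0: (c4 ⊕ c4) ⊕ 72 = 00 ⊕ 72 = 72
byte 1: (30 ⊕ a5) ⊕ 65 = 95 ⊕ 65 = f0
byte 2: (a3 ⊕ 46) ⊕ 62 = e5 ⊕ 62 = 87
byte 3: (b2 ⊕ 43) ⊕ 6f = f1 ⊕ 6f = 9e
byte 4: (ee ⊕ b4) ⊕ 6f = 5a ⊕ 6f = 35
byte 5: (2c ⊕ 46) ⊕ 74 = 6a ⊕ 74 = 1e
byte 6: (28 ⊕ 8b) ⊕ 20 = a3 ⊕ 20 = 83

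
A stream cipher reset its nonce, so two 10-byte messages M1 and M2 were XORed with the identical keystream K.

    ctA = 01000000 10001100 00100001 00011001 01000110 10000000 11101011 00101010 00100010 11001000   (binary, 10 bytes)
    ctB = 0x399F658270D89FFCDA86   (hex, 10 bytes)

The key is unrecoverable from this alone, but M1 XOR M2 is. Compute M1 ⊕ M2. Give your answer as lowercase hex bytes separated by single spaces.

79 13 44 9b 36 58 74 d6 f8 4e

ctA ⊕ ctB = (M1 ⊕ K) ⊕ (M2 ⊕ K) = M1 ⊕ M2 — the shared key cancels under XOR.
40 ^ 39 = 79
8c ^ 9f = 13
21 ^ 65 = 44
19 ^ 82 = 9b
46 ^ 70 = 36
80 ^ d8 = 58
eb ^ 9f = 74
2a ^ fc = d6
22 ^ da = f8
c8 ^ 86 = 4e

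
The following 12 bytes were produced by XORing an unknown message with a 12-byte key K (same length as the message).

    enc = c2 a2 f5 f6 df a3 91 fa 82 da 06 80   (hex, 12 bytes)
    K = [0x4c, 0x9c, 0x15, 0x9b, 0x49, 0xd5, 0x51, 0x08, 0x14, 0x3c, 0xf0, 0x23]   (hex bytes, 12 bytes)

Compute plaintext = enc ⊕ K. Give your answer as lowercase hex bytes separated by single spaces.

XOR is its own inverse, so applying the key byte-wise gives the result directly.
c2 XOR 4c = 8e
a2 XOR 9c = 3e
f5 XOR 15 = e0
f6 XOR 9b = 6d
df XOR 49 = 96
a3 XOR d5 = 76
91 XOR 51 = c0
fa XOR 08 = f2
82 XOR 14 = 96
da XOR 3c = e6
06 XOR f0 = f6
80 XOR 23 = a3

8e 3e e0 6d 96 76 c0 f2 96 e6 f6 a3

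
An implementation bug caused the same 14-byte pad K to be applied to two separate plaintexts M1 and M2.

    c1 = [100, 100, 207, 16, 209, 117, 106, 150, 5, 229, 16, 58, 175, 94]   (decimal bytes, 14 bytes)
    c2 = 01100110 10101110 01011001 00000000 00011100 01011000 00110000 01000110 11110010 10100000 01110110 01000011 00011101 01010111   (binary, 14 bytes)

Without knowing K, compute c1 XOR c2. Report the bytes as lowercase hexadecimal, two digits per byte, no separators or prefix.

c1 ⊕ c2 = (M1 ⊕ K) ⊕ (M2 ⊕ K) = M1 ⊕ M2 — the shared key cancels under XOR.
byte 0: 01100100 ^ 01100110 = 00000010
byte 1: 01100100 ^ 10101110 = 11001010
byte 2: 11001111 ^ 01011001 = 10010110
byte 3: 00010000 ^ 00000000 = 00010000
byte 4: 11010001 ^ 00011100 = 11001101
byte 5: 01110101 ^ 01011000 = 00101101
byte 6: 01101010 ^ 00110000 = 01011010
byte 7: 10010110 ^ 01000110 = 11010000
byte 8: 00000101 ^ 11110010 = 11110111
byte 9: 11100101 ^ 10100000 = 01000101
byte 10: 00010000 ^ 01110110 = 01100110
byte 11: 00111010 ^ 01000011 = 01111001
byte 12: 10101111 ^ 00011101 = 10110010
byte 13: 01011110 ^ 01010111 = 00001001

02ca9610cd2d5ad0f7456679b209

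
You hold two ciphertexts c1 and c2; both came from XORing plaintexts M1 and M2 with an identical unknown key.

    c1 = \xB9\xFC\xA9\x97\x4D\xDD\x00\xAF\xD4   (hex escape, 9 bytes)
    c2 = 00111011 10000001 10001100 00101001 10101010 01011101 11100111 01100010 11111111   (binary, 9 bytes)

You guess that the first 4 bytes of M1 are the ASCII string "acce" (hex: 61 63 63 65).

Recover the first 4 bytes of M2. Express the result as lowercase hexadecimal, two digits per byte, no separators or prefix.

First, c1 ⊕ c2 = (M1 ⊕ K) ⊕ (M2 ⊕ K) = M1 ⊕ M2, so the key drops out. Then M2 = (M1 ⊕ M2) ⊕ M1 over the first 4 bytes.
byte 0: (b9 xor 3b) xor 61 = 82 xor 61 = e3
byte 1: (fc xor 81) xor 63 = 7d xor 63 = 1e
byte 2: (a9 xor 8c) xor 63 = 25 xor 63 = 46
byte 3: (97 xor 29) xor 65 = be xor 65 = db

e31e46db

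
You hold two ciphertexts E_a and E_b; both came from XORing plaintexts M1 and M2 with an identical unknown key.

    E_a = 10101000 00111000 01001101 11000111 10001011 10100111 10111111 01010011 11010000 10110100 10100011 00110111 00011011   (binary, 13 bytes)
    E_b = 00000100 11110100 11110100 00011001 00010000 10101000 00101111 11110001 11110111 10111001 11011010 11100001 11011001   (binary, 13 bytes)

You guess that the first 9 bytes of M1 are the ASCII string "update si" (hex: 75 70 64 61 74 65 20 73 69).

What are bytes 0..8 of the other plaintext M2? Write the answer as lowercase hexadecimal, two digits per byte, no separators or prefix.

d9bcddbfef6ab0d14e

First, E_a ⊕ E_b = (M1 ⊕ K) ⊕ (M2 ⊕ K) = M1 ⊕ M2, so the key drops out. Then M2 = (M1 ⊕ M2) ⊕ M1 over the first 9 bytes.
byte 0: (a8 ^ 04) ^ 75 = ac ^ 75 = d9
byte 1: (38 ^ f4) ^ 70 = cc ^ 70 = bc
byte 2: (4d ^ f4) ^ 64 = b9 ^ 64 = dd
byte 3: (c7 ^ 19) ^ 61 = de ^ 61 = bf
byte 4: (8b ^ 10) ^ 74 = 9b ^ 74 = ef
byte 5: (a7 ^ a8) ^ 65 = 0f ^ 65 = 6a
byte 6: (bf ^ 2f) ^ 20 = 90 ^ 20 = b0
byte 7: (53 ^ f1) ^ 73 = a2 ^ 73 = d1
byte 8: (d0 ^ f7) ^ 69 = 27 ^ 69 = 4e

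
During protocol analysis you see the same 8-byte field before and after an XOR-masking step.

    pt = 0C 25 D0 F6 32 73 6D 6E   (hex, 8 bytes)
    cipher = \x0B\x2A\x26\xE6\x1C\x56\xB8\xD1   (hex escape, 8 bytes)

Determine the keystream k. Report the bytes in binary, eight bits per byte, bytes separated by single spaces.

00000111 00001111 11110110 00010000 00101110 00100101 11010101 10111111

Since cipher = pt ⊕ k, XORing both sides with pt gives k = pt ⊕ cipher.
 12 ⊕  11 =   7
 37 ⊕  42 =  15
208 ⊕  38 = 246
246 ⊕ 230 =  16
 50 ⊕  28 =  46
115 ⊕  86 =  37
109 ⊕ 184 = 213
110 ⊕ 209 = 191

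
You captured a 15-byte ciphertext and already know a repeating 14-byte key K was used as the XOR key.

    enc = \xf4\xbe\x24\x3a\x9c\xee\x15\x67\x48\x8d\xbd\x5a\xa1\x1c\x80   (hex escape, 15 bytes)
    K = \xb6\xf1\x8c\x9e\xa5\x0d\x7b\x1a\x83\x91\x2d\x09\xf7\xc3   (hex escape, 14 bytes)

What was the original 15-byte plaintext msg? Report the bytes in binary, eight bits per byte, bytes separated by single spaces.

The 14-byte key repeats, so the effective keystream is b6 f1 8c 9e a5 0d 7b 1a 83 91 2d 09 f7 c3 b6.
byte 0: 11110100 ⊕ 10110110 = 01000010
byte 1: 10111110 ⊕ 11110001 = 01001111
byte 2: 00100100 ⊕ 10001100 = 10101000
byte 3: 00111010 ⊕ 10011110 = 10100100
byte 4: 10011100 ⊕ 10100101 = 00111001
byte 5: 11101110 ⊕ 00001101 = 11100011
byte 6: 00010101 ⊕ 01111011 = 01101110
byte 7: 01100111 ⊕ 00011010 = 01111101
byte 8: 01001000 ⊕ 10000011 = 11001011
byte 9: 10001101 ⊕ 10010001 = 00011100
byte 10: 10111101 ⊕ 00101101 = 10010000
byte 11: 01011010 ⊕ 00001001 = 01010011
byte 12: 10100001 ⊕ 11110111 = 01010110
byte 13: 00011100 ⊕ 11000011 = 11011111
byte 14: 10000000 ⊕ 10110110 = 00110110

01000010 01001111 10101000 10100100 00111001 11100011 01101110 01111101 11001011 00011100 10010000 01010011 01010110 11011111 00110110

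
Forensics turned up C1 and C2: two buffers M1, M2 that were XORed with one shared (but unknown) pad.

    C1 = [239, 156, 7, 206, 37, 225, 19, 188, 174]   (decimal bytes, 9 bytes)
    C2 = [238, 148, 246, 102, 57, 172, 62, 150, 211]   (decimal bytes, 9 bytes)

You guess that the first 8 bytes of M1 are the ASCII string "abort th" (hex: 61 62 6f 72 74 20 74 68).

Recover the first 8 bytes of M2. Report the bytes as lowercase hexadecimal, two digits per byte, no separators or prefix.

First, C1 ⊕ C2 = (M1 ⊕ K) ⊕ (M2 ⊕ K) = M1 ⊕ M2, so the key drops out. Then M2 = (M1 ⊕ M2) ⊕ M1 over the first 8 bytes.
byte 0: (ef xor ee) xor 61 = 01 xor 61 = 60
byte 1: (9c xor 94) xor 62 = 08 xor 62 = 6a
byte 2: (07 xor f6) xor 6f = f1 xor 6f = 9e
byte 3: (ce xor 66) xor 72 = a8 xor 72 = da
byte 4: (25 xor 39) xor 74 = 1c xor 74 = 68
byte 5: (e1 xor ac) xor 20 = 4d xor 20 = 6d
byte 6: (13 xor 3e) xor 74 = 2d xor 74 = 59
byte 7: (bc xor 96) xor 68 = 2a xor 68 = 42

606a9eda686d5942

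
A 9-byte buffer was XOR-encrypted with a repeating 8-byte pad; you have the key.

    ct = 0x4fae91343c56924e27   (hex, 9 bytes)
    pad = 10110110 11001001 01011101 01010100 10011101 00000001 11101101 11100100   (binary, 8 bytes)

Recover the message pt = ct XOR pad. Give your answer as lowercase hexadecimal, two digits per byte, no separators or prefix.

The 8-byte key repeats, so the effective keystream is b6 c9 5d 54 9d 01 ed e4 b6.
byte 0:  79 ⊕ 182 = 249
byte 1: 174 ⊕ 201 = 103
byte 2: 145 ⊕  93 = 204
byte 3:  52 ⊕  84 =  96
byte 4:  60 ⊕ 157 = 161
byte 5:  86 ⊕   1 =  87
byte 6: 146 ⊕ 237 = 127
byte 7:  78 ⊕ 228 = 170
byte 8:  39 ⊕ 182 = 145

f967cc60a1577faa91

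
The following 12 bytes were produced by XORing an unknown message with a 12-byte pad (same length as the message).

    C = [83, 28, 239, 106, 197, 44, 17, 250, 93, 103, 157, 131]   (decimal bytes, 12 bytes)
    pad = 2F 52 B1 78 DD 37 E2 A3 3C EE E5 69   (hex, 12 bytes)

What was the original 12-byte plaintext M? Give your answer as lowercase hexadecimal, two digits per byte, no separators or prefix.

7c4e5e12181bf359618978ea

XOR is its own inverse, so applying the key byte-wise gives the result directly.
53 ⊕ 2f = 7c
1c ⊕ 52 = 4e
ef ⊕ b1 = 5e
6a ⊕ 78 = 12
c5 ⊕ dd = 18
2c ⊕ 37 = 1b
11 ⊕ e2 = f3
fa ⊕ a3 = 59
5d ⊕ 3c = 61
67 ⊕ ee = 89
9d ⊕ e5 = 78
83 ⊕ 69 = ea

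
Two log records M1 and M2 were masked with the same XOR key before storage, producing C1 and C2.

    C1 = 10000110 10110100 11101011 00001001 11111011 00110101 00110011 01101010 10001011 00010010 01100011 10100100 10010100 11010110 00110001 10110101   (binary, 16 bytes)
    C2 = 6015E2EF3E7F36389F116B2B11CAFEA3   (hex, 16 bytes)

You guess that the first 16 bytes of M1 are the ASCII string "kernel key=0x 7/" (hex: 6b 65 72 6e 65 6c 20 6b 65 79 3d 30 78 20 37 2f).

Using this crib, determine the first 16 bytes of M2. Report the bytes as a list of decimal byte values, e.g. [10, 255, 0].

First, C1 ⊕ C2 = (M1 ⊕ K) ⊕ (M2 ⊕ K) = M1 ⊕ M2, so the key drops out. Then M2 = (M1 ⊕ M2) ⊕ M1 over the first 16 bytes.
byte 0: (86 ^ 60) ^ 6b = e6 ^ 6b = 8d
byte 1: (b4 ^ 15) ^ 65 = a1 ^ 65 = c4
byte 2: (eb ^ e2) ^ 72 = 09 ^ 72 = 7b
byte 3: (09 ^ ef) ^ 6e = e6 ^ 6e = 88
byte 4: (fb ^ 3e) ^ 65 = c5 ^ 65 = a0
byte 5: (35 ^ 7f) ^ 6c = 4a ^ 6c = 26
byte 6: (33 ^ 36) ^ 20 = 05 ^ 20 = 25
byte 7: (6a ^ 38) ^ 6b = 52 ^ 6b = 39
byte 8: (8b ^ 9f) ^ 65 = 14 ^ 65 = 71
byte 9: (12 ^ 11) ^ 79 = 03 ^ 79 = 7a
byte 10: (63 ^ 6b) ^ 3d = 08 ^ 3d = 35
byte 11: (a4 ^ 2b) ^ 30 = 8f ^ 30 = bf
byte 12: (94 ^ 11) ^ 78 = 85 ^ 78 = fd
byte 13: (d6 ^ ca) ^ 20 = 1c ^ 20 = 3c
byte 14: (31 ^ fe) ^ 37 = cf ^ 37 = f8
byte 15: (b5 ^ a3) ^ 2f = 16 ^ 2f = 39

[141, 196, 123, 136, 160, 38, 37, 57, 113, 122, 53, 191, 253, 60, 248, 57]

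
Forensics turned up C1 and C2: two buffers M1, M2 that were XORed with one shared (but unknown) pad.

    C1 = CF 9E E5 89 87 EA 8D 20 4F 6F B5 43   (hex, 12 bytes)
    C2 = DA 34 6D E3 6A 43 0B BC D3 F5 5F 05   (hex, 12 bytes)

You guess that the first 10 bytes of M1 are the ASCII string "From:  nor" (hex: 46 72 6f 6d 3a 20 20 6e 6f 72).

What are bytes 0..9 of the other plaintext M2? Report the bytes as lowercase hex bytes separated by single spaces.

First, C1 ⊕ C2 = (M1 ⊕ K) ⊕ (M2 ⊕ K) = M1 ⊕ M2, so the key drops out. Then M2 = (M1 ⊕ M2) ⊕ M1 over the first 10 bytes.
byte 0: (cf ^ da) ^ 46 = 15 ^ 46 = 53
byte 1: (9e ^ 34) ^ 72 = aa ^ 72 = d8
byte 2: (e5 ^ 6d) ^ 6f = 88 ^ 6f = e7
byte 3: (89 ^ e3) ^ 6d = 6a ^ 6d = 07
byte 4: (87 ^ 6a) ^ 3a = ed ^ 3a = d7
byte 5: (ea ^ 43) ^ 20 = a9 ^ 20 = 89
byte 6: (8d ^ 0b) ^ 20 = 86 ^ 20 = a6
byte 7: (20 ^ bc) ^ 6e = 9c ^ 6e = f2
byte 8: (4f ^ d3) ^ 6f = 9c ^ 6f = f3
byte 9: (6f ^ f5) ^ 72 = 9a ^ 72 = e8

53 d8 e7 07 d7 89 a6 f2 f3 e8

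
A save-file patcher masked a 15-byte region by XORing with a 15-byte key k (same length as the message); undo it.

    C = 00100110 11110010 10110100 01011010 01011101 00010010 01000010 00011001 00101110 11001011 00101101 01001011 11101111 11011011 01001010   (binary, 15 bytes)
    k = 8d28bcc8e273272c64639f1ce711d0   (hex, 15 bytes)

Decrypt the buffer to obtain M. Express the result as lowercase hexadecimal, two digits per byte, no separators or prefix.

XOR is its own inverse, so applying the key byte-wise gives the result directly.
26 XOR 8d = ab
f2 XOR 28 = da
b4 XOR bc = 08
5a XOR c8 = 92
5d XOR e2 = bf
12 XOR 73 = 61
42 XOR 27 = 65
19 XOR 2c = 35
2e XOR 64 = 4a
cb XOR 63 = a8
2d XOR 9f = b2
4b XOR 1c = 57
ef XOR e7 = 08
db XOR 11 = ca
4a XOR d0 = 9a

abda0892bf6165354aa8b25708ca9a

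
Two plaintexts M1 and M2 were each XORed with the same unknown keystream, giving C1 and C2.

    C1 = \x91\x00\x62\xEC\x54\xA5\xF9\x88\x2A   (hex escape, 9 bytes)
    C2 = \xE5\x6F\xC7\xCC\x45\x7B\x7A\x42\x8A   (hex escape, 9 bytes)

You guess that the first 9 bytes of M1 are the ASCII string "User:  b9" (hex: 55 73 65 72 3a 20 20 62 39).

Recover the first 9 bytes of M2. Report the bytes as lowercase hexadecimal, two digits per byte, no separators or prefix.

First, C1 ⊕ C2 = (M1 ⊕ K) ⊕ (M2 ⊕ K) = M1 ⊕ M2, so the key drops out. Then M2 = (M1 ⊕ M2) ⊕ M1 over the first 9 bytes.
byte 0: (91 ⊕ e5) ⊕ 55 = 74 ⊕ 55 = 21
byte 1: (00 ⊕ 6f) ⊕ 73 = 6f ⊕ 73 = 1c
byte 2: (62 ⊕ c7) ⊕ 65 = a5 ⊕ 65 = c0
byte 3: (ec ⊕ cc) ⊕ 72 = 20 ⊕ 72 = 52
byte 4: (54 ⊕ 45) ⊕ 3a = 11 ⊕ 3a = 2b
byte 5: (a5 ⊕ 7b) ⊕ 20 = de ⊕ 20 = fe
byte 6: (f9 ⊕ 7a) ⊕ 20 = 83 ⊕ 20 = a3
byte 7: (88 ⊕ 42) ⊕ 62 = ca ⊕ 62 = a8
byte 8: (2a ⊕ 8a) ⊕ 39 = a0 ⊕ 39 = 99

211cc0522bfea3a899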